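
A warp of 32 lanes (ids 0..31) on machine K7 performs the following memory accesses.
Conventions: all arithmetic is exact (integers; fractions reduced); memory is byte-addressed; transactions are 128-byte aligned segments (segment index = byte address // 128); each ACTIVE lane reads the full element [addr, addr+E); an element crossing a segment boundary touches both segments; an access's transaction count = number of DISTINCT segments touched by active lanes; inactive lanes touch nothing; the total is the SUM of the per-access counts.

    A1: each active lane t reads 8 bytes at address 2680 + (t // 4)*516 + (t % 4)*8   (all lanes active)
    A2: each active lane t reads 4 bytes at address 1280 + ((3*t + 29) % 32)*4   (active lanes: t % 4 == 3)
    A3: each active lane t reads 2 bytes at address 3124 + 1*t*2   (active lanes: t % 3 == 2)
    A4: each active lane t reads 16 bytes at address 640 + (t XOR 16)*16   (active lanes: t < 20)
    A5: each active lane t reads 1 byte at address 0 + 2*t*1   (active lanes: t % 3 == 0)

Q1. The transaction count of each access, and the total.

A1: 10 transactions
A2: 1 transaction
A3: 1 transaction
A4: 3 transactions
A5: 1 transaction

Answer: 10,1,1,3,1; total 16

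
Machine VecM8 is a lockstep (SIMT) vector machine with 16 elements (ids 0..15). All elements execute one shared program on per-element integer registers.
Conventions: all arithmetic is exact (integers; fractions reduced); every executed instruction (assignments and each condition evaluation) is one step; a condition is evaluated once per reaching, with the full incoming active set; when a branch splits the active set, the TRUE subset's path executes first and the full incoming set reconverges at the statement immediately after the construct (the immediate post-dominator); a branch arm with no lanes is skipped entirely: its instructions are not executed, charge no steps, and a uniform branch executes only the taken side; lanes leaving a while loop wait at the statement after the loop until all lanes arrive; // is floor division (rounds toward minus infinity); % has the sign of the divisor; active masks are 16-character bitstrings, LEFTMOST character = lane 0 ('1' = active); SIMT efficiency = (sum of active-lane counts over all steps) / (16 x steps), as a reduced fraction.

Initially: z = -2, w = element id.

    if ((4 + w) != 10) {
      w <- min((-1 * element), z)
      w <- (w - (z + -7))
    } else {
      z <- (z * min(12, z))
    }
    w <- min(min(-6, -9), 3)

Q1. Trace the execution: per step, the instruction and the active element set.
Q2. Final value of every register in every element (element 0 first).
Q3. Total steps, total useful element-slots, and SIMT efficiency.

step 0: eval ((4 + w) != 10)         1111111111111111
step 1: w <- min((-1 * element), z)  1111110111111111
step 2: w <- (w - (z + -7))          1111110111111111
step 3: z <- (z * min(12, z))        0000001000000000
step 4: w <- min(min(-6, -9), 3)     1111111111111111

Answer: 5 steps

z: -2,-2,-2,-2,-2,-2,4,-2,-2,-2,-2,-2,-2,-2,-2,-2
w: -9,-9,-9,-9,-9,-9,-9,-9,-9,-9,-9,-9,-9,-9,-9,-9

steps = 5; useful = 63; efficiency = 63/80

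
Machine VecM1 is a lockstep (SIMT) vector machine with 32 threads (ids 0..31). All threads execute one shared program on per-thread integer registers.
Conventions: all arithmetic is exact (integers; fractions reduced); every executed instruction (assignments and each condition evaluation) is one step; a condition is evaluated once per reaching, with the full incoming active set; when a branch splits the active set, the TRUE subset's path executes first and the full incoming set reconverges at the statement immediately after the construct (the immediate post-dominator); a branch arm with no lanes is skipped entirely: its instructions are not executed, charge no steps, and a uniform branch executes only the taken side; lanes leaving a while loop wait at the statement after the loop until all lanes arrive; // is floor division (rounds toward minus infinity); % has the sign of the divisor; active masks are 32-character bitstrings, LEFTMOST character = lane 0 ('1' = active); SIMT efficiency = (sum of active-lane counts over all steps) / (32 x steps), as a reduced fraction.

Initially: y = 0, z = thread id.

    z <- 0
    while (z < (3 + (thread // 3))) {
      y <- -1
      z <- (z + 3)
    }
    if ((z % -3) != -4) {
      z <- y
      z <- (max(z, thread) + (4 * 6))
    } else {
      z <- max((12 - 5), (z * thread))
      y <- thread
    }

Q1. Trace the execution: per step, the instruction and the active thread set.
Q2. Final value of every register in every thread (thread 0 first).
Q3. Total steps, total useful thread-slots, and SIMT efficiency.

step 0: z <- 0                       11111111111111111111111111111111
step 1: eval (z < (3 + (thread // 3))) 11111111111111111111111111111111
step 2: y <- -1                      11111111111111111111111111111111
step 3: z <- (z + 3)                 11111111111111111111111111111111
step 4: eval (z < (3 + (thread // 3))) 11111111111111111111111111111111
step 5: y <- -1                      00011111111111111111111111111111
step 6: z <- (z + 3)                 00011111111111111111111111111111
step 7: eval (z < (3 + (thread // 3))) 00011111111111111111111111111111
step 8: y <- -1                      00000000000011111111111111111111
step 9: z <- (z + 3)                 00000000000011111111111111111111
step 10: eval (z < (3 + (thread // 3))) 00000000000011111111111111111111
step 11: y <- -1                      00000000000000000000011111111111
step 12: z <- (z + 3)                 00000000000000000000011111111111
step 13: eval (z < (3 + (thread // 3))) 00000000000000000000011111111111
step 14: y <- -1                      00000000000000000000000000000011
step 15: z <- (z + 3)                 00000000000000000000000000000011
step 16: eval (z < (3 + (thread // 3))) 00000000000000000000000000000011
step 17: eval ((z % -3) != -4)        11111111111111111111111111111111
step 18: z <- y                       11111111111111111111111111111111
step 19: z <- (max(z, thread) + (4 * 6)) 11111111111111111111111111111111

Answer: 20 steps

y: -1,-1,-1,-1,-1,-1,-1,-1,-1,-1,-1,-1,-1,-1,-1,-1,-1,-1,-1,-1,-1,-1,-1,-1,-1,-1,-1,-1,-1,-1,-1,-1
z: 24,25,26,27,28,29,30,31,32,33,34,35,36,37,38,39,40,41,42,43,44,45,46,47,48,49,50,51,52,53,54,55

steps = 20; useful = 442; efficiency = 442/640 = 221/320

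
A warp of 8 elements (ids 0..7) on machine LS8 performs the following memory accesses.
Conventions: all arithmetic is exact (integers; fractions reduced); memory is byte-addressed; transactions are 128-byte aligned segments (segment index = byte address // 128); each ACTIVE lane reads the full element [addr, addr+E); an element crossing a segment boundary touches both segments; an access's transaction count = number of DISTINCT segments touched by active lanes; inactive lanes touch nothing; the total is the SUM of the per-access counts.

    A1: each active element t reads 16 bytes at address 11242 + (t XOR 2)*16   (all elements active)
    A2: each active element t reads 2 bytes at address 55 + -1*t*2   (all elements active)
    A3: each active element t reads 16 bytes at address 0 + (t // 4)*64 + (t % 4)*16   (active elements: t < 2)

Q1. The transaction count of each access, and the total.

A1: 2 transactions
A2: 1 transaction
A3: 1 transaction

Answer: 2,1,1; total 4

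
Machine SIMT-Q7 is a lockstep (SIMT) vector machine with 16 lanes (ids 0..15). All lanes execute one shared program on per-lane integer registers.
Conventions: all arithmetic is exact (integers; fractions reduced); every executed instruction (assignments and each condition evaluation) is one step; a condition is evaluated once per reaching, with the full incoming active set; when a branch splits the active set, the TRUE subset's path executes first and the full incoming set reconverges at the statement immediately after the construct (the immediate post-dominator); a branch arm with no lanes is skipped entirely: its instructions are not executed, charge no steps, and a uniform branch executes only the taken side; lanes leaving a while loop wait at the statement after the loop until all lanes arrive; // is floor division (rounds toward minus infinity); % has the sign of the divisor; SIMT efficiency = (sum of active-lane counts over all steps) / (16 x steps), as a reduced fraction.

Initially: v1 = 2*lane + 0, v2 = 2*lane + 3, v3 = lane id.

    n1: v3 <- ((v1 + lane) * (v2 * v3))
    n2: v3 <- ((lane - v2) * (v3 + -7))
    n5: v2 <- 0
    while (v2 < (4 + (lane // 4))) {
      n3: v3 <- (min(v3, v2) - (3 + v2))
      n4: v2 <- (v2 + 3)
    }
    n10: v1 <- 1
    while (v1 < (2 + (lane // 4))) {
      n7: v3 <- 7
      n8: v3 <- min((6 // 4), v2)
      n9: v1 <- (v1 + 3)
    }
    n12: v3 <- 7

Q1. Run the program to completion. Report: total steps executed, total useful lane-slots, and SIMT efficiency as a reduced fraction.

Answer: 24 steps, 300 useful, 25/32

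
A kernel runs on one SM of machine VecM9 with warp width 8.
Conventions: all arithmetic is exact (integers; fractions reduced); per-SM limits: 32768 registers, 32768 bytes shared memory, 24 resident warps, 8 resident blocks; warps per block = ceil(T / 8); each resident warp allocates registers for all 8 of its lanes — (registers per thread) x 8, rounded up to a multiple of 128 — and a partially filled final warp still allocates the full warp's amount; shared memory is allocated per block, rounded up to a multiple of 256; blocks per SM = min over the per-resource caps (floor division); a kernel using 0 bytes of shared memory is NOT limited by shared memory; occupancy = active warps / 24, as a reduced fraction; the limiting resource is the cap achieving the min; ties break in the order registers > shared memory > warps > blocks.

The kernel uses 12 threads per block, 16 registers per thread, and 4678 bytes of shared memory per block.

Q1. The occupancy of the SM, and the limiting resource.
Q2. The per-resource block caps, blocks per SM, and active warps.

Answer: occupancy 1/2, limited by shared memory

registers: 128 blocks
shared memory: 6 blocks
warps: 12 blocks
blocks: 8 blocks

Answer: 6 blocks, 12 active warps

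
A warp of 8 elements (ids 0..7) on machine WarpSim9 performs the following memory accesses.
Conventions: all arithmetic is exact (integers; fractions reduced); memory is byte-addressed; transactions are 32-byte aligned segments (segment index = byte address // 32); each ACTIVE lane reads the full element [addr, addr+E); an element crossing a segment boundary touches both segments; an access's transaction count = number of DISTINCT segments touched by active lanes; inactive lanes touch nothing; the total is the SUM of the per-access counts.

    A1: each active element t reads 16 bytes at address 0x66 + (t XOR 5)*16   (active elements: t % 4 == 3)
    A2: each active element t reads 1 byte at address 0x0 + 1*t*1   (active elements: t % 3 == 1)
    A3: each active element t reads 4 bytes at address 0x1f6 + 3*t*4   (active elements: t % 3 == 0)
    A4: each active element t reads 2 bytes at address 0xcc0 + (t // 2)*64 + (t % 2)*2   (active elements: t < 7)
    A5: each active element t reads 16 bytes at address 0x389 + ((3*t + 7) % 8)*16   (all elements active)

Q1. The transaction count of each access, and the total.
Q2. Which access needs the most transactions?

A1: 2 transactions
A2: 1 transaction
A3: 4 transactions
A4: 4 transactions
A5: 5 transactions

Answer: 2,1,4,4,5; total 16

Answer: A5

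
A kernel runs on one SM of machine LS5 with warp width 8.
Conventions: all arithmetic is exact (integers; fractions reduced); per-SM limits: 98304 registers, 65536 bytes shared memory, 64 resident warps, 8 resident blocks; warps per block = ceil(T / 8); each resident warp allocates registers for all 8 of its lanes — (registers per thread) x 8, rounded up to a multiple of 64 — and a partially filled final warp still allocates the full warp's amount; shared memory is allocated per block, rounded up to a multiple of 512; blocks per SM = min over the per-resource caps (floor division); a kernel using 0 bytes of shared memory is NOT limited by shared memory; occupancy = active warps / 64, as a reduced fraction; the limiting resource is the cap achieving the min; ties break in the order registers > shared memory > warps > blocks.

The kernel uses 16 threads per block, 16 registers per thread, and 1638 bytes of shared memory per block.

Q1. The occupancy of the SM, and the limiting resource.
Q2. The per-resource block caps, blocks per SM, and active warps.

Answer: occupancy 1/4, limited by blocks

registers: 384 blocks
shared memory: 32 blocks
warps: 32 blocks
blocks: 8 blocks

Answer: 8 blocks, 16 active warps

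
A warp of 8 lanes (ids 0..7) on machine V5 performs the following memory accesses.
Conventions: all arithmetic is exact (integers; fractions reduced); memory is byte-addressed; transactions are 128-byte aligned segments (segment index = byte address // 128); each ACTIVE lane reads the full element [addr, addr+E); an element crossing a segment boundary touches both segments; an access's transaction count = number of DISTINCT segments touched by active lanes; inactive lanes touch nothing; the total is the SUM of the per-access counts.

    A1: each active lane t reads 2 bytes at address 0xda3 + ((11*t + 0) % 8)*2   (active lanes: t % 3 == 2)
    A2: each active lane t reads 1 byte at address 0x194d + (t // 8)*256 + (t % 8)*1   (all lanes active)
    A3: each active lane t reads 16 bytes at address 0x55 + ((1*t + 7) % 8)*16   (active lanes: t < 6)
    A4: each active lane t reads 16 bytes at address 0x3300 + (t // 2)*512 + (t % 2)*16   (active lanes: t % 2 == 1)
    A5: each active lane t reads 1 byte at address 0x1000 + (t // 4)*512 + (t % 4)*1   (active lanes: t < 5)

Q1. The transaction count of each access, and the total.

A1: 1 transaction
A2: 1 transaction
A3: 2 transactions
A4: 4 transactions
A5: 2 transactions

Answer: 1,1,2,4,2; total 10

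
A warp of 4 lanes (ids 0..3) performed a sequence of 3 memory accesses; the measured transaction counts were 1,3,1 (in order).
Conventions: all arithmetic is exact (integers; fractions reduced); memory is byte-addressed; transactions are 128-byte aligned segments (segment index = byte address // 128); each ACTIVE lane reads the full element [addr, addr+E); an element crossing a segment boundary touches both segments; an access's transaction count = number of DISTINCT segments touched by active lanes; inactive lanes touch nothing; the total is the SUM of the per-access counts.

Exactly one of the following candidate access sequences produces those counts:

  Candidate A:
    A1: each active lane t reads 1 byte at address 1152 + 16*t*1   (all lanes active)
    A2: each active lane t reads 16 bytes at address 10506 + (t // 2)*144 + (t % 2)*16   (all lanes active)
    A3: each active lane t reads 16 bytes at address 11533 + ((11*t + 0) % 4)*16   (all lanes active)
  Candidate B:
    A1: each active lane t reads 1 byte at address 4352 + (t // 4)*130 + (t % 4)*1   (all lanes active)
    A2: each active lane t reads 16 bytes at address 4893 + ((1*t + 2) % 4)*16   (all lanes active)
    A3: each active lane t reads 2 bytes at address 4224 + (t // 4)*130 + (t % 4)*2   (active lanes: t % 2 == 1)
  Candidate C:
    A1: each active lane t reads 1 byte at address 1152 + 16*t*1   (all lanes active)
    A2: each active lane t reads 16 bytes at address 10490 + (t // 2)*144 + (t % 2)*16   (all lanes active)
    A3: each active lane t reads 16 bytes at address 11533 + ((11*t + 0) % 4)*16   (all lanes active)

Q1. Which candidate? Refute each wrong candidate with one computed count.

A: A2 gives 2 transactions, not 3
B: A2 gives 1 transaction, not 3
C: all counts match (1,3,1)

Answer: C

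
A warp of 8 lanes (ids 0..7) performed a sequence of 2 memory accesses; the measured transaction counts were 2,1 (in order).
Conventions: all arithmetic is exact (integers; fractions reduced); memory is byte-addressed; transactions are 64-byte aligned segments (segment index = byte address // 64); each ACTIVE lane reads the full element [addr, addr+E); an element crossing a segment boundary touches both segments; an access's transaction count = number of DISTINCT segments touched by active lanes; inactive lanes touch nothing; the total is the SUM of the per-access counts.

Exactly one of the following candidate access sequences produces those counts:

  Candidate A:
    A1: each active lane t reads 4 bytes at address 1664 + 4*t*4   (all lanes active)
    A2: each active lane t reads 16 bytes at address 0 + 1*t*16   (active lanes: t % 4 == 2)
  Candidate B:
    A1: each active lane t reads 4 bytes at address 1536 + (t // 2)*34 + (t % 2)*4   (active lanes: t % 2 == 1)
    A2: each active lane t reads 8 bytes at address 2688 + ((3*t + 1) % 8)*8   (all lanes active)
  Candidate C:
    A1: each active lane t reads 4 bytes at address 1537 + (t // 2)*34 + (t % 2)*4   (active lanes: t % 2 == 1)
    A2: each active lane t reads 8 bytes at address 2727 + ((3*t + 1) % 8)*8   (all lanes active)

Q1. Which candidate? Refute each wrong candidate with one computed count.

A: A2 gives 2 transactions, not 1
C: A2 gives 2 transactions, not 1
B: all counts match (2,1)

Answer: B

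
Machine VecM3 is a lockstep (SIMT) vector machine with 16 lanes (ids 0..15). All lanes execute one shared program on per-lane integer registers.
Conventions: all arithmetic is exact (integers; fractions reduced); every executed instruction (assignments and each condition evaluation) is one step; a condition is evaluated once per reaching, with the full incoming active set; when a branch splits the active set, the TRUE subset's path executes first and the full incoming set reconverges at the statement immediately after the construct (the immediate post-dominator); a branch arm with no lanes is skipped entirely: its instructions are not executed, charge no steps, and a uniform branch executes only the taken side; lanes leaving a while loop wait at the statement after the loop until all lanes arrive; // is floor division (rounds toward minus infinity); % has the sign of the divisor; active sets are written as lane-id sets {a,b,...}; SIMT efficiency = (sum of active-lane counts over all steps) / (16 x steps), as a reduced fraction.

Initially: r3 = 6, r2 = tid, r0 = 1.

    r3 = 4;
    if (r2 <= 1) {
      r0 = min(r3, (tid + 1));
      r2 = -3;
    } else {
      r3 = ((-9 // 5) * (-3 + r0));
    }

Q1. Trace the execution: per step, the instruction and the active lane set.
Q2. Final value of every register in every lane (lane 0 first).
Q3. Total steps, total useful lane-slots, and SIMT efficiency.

step 0: r3 <- 4                      {0,1,2,3,4,5,6,7,8,9,10,11,12,13,14,15}
step 1: eval (r2 <= 1)               {0,1,2,3,4,5,6,7,8,9,10,11,12,13,14,15}
step 2: r0 <- min(r3, (tid + 1))     {0,1}
step 3: r2 <- -3                     {0,1}
step 4: r3 <- ((-9 // 5) * (-3 + r0)) {2,3,4,5,6,7,8,9,10,11,12,13,14,15}

Answer: 5 steps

r3: 4,4,4,4,4,4,4,4,4,4,4,4,4,4,4,4
r2: -3,-3,2,3,4,5,6,7,8,9,10,11,12,13,14,15
r0: 1,2,1,1,1,1,1,1,1,1,1,1,1,1,1,1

steps = 5; useful = 50; efficiency = 50/80 = 5/8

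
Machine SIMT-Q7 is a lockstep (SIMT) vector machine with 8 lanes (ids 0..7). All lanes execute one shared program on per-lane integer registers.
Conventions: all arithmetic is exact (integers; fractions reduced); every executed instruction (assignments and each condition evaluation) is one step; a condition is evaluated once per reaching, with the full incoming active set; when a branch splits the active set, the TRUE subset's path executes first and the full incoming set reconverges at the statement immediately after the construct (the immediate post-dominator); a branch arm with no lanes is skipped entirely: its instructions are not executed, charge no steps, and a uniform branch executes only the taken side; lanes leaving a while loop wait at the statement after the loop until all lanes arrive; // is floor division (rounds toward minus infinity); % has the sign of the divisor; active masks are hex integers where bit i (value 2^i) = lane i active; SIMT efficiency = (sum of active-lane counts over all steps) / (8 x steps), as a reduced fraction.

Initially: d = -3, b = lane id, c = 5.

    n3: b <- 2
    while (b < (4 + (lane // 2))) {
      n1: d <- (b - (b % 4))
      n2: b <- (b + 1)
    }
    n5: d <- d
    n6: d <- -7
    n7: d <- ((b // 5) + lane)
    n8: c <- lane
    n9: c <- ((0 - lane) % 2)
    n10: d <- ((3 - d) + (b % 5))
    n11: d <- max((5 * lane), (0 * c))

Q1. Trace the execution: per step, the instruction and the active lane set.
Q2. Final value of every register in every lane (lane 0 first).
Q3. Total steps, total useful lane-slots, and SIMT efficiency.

step 0: b <- 2                       0xff
step 1: eval (b < (4 + (lane // 2))) 0xff
step 2: d <- (b - (b % 4))           0xff
step 3: b <- (b + 1)                 0xff
step 4: eval (b < (4 + (lane // 2))) 0xff
step 5: d <- (b - (b % 4))           0xff
step 6: b <- (b + 1)                 0xff
step 7: eval (b < (4 + (lane // 2))) 0xff
step 8: d <- (b - (b % 4))           0xfc
step 9: b <- (b + 1)                 0xfc
step 10: eval (b < (4 + (lane // 2))) 0xfc
step 11: d <- (b - (b % 4))           0xf0
step 12: b <- (b + 1)                 0xf0
step 13: eval (b < (4 + (lane // 2))) 0xf0
step 14: d <- (b - (b % 4))           0xc0
step 15: b <- (b + 1)                 0xc0
step 16: eval (b < (4 + (lane // 2))) 0xc0
step 17: d <- d                       0xff
step 18: d <- -7                      0xff
step 19: d <- ((b // 5) + lane)       0xff
step 20: c <- lane                    0xff
step 21: c <- ((0 - lane) % 2)        0xff
step 22: d <- ((3 - d) + (b % 5))     0xff
step 23: d <- max((5 * lane), (0 * c)) 0xff

Answer: 24 steps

d: 0,5,10,15,20,25,30,35
b: 4,4,5,5,6,6,7,7
c: 0,1,0,1,0,1,0,1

steps = 24; useful = 156; efficiency = 156/192 = 13/16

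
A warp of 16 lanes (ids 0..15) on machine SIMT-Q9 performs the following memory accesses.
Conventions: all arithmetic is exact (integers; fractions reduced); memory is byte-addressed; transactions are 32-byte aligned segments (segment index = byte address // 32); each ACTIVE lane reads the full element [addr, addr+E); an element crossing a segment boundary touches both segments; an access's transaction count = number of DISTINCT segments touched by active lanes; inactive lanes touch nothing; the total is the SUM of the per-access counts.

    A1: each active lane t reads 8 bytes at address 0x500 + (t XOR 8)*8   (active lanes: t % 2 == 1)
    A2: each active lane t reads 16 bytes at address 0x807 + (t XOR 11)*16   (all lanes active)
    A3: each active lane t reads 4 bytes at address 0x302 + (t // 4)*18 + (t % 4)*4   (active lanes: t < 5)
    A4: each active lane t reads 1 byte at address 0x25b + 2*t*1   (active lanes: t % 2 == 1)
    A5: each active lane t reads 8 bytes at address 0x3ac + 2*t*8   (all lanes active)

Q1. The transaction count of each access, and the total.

A1: 4 transactions
A2: 9 transactions
A3: 1 transaction
A4: 2 transactions
A5: 9 transactions

Answer: 4,9,1,2,9; total 25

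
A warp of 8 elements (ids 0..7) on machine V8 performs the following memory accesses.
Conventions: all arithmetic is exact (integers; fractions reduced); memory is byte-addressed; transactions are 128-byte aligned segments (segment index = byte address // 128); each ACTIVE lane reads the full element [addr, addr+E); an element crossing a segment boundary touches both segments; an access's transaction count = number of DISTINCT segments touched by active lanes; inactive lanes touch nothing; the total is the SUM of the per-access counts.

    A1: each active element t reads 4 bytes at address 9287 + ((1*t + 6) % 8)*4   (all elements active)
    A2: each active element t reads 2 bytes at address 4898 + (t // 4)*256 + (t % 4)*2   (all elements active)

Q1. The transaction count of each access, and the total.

A1: 1 transaction
A2: 2 transactions

Answer: 1,2; total 3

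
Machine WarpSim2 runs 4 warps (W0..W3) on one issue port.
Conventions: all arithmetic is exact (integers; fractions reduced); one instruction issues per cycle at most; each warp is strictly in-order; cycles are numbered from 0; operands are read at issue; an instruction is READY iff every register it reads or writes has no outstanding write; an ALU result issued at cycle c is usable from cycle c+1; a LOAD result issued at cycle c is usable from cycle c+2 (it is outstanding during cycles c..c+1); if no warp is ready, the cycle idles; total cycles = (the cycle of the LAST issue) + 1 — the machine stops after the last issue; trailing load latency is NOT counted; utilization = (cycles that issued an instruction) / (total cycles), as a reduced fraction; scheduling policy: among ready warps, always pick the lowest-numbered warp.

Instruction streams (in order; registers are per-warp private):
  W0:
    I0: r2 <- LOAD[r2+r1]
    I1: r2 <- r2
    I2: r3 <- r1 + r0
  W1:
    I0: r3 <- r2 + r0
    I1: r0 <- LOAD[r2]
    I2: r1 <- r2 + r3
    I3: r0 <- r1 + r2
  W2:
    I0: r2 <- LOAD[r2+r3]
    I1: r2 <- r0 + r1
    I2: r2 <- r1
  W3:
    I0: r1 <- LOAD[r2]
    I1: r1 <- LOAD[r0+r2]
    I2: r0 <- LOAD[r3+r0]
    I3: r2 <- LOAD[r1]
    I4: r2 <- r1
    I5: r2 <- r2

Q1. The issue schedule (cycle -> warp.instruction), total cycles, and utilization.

cycle 0: W0.I0
cycle 1: W1.I0
cycle 2: W0.I1
cycle 3: W0.I2
cycle 4: W1.I1
cycle 5: W1.I2
cycle 6: W1.I3
cycle 7: W2.I0
cycle 8: W3.I0
cycle 9: W2.I1
cycle 10: W2.I2
cycle 11: W3.I1
cycle 12: W3.I2
cycle 13: W3.I3
cycle 14: idle
cycle 15: W3.I4
cycle 16: W3.I5

Answer: 17 cycles, utilization 16/17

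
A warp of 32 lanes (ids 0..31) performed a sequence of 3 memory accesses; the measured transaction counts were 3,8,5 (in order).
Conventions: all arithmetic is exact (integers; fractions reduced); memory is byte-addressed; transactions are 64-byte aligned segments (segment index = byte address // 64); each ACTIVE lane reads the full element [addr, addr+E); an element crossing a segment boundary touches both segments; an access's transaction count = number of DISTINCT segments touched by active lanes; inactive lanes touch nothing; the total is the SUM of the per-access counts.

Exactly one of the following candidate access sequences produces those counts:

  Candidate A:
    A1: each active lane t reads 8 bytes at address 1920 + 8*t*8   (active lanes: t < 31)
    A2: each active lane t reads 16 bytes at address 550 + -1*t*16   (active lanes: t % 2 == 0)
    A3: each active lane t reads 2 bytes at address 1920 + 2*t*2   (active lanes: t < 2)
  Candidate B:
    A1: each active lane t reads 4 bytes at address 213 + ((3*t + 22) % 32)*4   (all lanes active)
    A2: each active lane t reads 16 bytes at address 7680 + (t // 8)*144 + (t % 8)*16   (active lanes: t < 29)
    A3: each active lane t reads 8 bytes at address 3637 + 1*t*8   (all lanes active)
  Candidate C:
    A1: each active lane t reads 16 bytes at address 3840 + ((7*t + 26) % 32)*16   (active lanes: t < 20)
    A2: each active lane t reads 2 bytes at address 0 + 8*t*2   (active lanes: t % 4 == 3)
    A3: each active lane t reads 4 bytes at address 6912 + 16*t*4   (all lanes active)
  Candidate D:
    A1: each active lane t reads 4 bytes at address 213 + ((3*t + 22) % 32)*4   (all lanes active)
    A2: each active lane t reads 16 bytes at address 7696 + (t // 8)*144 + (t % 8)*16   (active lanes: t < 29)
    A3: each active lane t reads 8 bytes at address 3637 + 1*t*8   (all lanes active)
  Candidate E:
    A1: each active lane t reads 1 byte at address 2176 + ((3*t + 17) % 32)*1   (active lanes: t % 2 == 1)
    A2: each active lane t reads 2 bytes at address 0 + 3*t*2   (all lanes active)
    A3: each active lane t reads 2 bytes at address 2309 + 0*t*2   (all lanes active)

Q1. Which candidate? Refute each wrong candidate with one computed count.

A: A1 gives 31 transactions, not 3
C: A1 gives 8 transactions, not 3
D: A2 gives 9 transactions, not 8
E: A1 gives 1 transaction, not 3
B: all counts match (3,8,5)

Answer: B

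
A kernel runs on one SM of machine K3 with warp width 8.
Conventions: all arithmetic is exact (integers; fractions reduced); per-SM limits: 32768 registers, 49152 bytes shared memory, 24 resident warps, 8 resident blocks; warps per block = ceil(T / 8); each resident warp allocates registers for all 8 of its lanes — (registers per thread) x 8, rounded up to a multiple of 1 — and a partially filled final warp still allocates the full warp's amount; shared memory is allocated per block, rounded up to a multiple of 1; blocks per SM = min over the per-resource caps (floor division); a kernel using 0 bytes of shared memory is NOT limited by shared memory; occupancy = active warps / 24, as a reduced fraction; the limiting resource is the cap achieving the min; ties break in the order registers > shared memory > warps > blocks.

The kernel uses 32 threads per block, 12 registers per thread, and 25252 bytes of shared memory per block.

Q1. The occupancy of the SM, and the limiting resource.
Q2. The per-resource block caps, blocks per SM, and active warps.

Answer: occupancy 1/6, limited by shared memory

registers: 85 blocks
shared memory: 1 block
warps: 6 blocks
blocks: 8 blocks

Answer: 1 block, 4 active warps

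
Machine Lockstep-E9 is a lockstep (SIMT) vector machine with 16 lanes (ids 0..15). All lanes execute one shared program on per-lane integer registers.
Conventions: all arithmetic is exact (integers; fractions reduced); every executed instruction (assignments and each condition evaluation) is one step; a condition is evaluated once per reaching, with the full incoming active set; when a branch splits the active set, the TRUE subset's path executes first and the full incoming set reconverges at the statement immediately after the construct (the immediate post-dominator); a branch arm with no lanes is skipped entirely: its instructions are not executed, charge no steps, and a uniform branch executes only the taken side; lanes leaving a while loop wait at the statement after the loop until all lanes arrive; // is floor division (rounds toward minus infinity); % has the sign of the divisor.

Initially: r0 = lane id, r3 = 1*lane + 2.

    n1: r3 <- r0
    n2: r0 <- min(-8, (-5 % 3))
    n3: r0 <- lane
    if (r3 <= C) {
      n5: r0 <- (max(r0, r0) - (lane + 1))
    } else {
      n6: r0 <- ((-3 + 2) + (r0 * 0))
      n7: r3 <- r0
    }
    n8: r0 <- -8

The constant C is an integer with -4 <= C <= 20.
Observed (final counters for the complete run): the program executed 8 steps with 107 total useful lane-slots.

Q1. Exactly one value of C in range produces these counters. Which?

Answer: C = 4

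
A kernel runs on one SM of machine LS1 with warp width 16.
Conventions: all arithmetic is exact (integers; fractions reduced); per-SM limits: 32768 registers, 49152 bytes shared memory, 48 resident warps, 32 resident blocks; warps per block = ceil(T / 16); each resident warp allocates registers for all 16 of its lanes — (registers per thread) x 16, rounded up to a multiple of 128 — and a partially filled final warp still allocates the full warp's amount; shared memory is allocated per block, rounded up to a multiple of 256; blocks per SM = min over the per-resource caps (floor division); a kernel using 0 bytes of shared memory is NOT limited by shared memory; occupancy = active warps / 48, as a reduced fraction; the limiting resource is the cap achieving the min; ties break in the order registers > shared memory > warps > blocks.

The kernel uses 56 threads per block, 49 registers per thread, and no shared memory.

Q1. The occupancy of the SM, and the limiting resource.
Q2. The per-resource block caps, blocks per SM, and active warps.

Answer: occupancy 3/4, limited by registers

registers: 9 blocks
shared memory: no limit (kernel uses none)
warps: 12 blocks
blocks: 32 blocks

Answer: 9 blocks, 36 active warps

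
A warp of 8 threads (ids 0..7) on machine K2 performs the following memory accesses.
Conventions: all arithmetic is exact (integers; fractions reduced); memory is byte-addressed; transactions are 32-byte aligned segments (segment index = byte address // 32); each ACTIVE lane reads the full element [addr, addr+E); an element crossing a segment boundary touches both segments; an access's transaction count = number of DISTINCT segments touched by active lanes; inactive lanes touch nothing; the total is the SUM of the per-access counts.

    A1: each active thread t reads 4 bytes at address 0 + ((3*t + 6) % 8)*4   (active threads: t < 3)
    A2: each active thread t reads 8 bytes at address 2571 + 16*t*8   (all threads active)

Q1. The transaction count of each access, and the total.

A1: 1 transaction
A2: 8 transactions

Answer: 1,8; total 9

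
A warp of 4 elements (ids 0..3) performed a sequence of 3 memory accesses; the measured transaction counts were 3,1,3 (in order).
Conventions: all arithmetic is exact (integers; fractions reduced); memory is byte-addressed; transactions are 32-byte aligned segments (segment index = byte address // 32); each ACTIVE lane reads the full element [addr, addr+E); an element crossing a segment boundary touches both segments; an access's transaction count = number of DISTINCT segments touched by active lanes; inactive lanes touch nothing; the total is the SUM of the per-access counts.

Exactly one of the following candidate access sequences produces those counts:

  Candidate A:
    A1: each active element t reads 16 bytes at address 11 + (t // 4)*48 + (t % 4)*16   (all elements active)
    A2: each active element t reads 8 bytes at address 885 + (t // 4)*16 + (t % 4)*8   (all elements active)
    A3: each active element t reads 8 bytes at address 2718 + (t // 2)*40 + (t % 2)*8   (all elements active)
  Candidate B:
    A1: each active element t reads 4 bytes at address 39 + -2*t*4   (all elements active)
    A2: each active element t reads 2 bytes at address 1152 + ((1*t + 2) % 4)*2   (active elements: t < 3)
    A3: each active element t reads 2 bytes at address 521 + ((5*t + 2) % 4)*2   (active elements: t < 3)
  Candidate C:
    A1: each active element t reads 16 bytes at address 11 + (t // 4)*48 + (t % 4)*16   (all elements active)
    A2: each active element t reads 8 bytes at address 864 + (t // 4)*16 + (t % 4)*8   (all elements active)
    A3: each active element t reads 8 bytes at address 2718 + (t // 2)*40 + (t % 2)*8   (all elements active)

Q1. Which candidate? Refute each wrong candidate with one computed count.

A: A2 gives 2 transactions, not 1
B: A1 gives 2 transactions, not 3
C: all counts match (3,1,3)

Answer: C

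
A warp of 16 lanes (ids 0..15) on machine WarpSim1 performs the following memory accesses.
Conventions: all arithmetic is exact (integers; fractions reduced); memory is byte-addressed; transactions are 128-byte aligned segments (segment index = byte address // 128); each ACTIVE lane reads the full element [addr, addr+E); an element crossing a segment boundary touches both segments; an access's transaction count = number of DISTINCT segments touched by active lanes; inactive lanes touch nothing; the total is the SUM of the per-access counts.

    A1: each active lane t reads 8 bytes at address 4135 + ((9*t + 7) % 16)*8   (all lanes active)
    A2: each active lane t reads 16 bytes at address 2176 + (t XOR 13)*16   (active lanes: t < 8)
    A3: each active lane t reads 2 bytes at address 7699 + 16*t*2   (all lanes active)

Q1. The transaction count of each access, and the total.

A1: 2 transactions
A2: 1 transaction
A3: 4 transactions

Answer: 2,1,4; total 7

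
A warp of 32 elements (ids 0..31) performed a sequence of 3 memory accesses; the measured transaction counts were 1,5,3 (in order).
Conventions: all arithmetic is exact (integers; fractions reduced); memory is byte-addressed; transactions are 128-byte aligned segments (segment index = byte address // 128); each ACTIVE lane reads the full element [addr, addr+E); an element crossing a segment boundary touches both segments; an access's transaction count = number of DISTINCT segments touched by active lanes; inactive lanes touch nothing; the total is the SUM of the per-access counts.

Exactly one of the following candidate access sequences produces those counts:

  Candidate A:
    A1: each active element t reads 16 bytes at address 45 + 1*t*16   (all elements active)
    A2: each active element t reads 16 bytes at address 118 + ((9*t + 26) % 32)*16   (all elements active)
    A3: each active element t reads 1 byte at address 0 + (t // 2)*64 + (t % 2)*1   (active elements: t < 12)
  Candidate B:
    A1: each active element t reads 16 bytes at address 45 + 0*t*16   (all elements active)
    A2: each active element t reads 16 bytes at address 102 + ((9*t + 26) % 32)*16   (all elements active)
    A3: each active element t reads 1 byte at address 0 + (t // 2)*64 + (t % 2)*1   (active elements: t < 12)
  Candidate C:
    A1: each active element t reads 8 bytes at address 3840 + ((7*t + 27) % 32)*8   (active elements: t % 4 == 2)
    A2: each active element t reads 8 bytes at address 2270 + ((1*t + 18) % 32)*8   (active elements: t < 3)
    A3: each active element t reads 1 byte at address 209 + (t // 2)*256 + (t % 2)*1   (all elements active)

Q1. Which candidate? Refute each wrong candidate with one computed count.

A: A1 gives 5 transactions, not 1
C: A1 gives 2 transactions, not 1
B: all counts match (1,5,3)

Answer: B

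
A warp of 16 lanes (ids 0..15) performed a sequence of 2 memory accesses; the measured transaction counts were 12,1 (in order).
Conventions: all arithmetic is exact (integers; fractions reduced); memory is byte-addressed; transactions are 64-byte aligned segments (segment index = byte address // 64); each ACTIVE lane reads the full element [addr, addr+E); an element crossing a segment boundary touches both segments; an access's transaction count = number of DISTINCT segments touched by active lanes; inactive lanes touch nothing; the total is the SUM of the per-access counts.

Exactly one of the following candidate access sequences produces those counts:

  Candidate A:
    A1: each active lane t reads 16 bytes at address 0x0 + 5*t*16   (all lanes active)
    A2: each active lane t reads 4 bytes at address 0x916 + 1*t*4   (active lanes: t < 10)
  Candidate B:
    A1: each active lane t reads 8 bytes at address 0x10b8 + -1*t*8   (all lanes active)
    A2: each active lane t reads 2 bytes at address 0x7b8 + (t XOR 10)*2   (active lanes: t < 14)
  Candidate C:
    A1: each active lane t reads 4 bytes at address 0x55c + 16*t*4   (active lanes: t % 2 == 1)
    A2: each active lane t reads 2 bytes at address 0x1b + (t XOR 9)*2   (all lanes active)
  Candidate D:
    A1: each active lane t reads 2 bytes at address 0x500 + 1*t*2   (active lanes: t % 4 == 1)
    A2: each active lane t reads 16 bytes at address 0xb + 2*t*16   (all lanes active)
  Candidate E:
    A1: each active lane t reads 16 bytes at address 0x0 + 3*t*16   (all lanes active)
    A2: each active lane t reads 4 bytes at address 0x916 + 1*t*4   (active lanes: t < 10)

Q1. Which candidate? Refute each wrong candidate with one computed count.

A: A1 gives 16 transactions, not 12
B: A1 gives 2 transactions, not 12
C: A1 gives 8 transactions, not 12
D: A1 gives 1 transaction, not 12
E: all counts match (12,1)

Answer: E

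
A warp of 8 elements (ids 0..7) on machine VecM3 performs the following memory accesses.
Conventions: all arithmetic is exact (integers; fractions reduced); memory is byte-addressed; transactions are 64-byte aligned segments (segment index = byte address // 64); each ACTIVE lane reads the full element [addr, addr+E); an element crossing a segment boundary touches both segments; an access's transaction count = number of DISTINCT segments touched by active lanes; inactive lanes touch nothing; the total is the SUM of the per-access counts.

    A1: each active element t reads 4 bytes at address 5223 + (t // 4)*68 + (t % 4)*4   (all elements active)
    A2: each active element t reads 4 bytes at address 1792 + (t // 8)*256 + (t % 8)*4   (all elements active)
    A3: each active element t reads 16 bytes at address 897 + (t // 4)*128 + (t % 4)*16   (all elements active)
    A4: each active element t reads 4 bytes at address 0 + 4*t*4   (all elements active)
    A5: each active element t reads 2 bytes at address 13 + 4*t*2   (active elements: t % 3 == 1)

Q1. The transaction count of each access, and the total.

A1: 2 transactions
A2: 1 transaction
A3: 4 transactions
A4: 2 transactions
A5: 2 transactions

Answer: 2,1,4,2,2; total 11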